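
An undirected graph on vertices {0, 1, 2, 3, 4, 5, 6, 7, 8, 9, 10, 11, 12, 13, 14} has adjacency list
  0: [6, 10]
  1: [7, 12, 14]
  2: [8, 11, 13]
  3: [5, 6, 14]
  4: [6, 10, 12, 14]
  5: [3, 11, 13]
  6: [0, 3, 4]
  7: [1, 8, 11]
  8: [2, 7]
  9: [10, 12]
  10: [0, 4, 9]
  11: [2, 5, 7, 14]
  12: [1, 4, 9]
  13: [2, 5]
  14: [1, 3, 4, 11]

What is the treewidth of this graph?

A width-3 tree decomposition is:
Bags: B1 = {2, 7, 8, 13}  B2 = {2, 7, 11, 13}  B3 = {5, 7, 11, 13}  B4 = {1, 5, 7, 11}  B5 = {1, 5, 11, 14}  B6 = {1, 3, 5, 14}  B7 = {1, 3, 12, 14}  B8 = {3, 4, 12, 14}  B9 = {3, 4, 6, 12}  B10 = {4, 6, 9, 12}  B11 = {4, 6, 9, 10}  B12 = {0, 6, 9, 10}
Tree: B1–B2, B2–B3, B3–B4, B4–B5, B5–B6, B6–B7, B7–B8, B8–B9, B9–B10, B10–B11, B11–B12
The largest bag has 4 vertices, giving width 3; this decomposition certifies tw(G) ≤ 3. For the lower bound: the 4 vertex sets {2,8,13}, {7}, {11}, {1,3,5,14} are disjoint, each induces a connected subgraph, and every pair is joined by at least one edge of G. Contracting each set to a single vertex therefore yields K_{4} as a minor, and since treewidth is minor-monotone, tw(G) ≥ tw(K_{4}) = 3. The upper and lower bounds meet at 3, so that is the treewidth.

3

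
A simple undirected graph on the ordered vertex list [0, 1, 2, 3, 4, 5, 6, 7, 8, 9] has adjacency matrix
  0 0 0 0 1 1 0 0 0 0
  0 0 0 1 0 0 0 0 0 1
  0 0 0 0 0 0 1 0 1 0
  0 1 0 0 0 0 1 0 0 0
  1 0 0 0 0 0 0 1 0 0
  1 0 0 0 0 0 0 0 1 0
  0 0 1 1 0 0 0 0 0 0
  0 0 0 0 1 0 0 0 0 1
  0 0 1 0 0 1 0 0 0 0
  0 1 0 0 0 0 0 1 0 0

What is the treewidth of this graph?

2

A width-2 tree decomposition is:
Bags: B1 = {4, 7, 9}  B2 = {1, 4, 9}  B3 = {1, 3, 4}  B4 = {3, 4, 6}  B5 = {2, 4, 6}  B6 = {2, 4, 8}  B7 = {4, 5, 8}  B8 = {0, 4, 5}
Tree: B1–B2, B2–B3, B3–B4, B4–B5, B5–B6, B6–B7, B7–B8
Each bag holds 3 vertices, so the decomposition has width 2, which upper-bounds the treewidth. For the lower bound, G contains the cycle 4–7–9–1–3–6–2–8–5–0–4, so G is not a forest; only forests have treewidth ≤ 1, hence tw(G) ≥ 2. Hence tw(G) = 2 exactly.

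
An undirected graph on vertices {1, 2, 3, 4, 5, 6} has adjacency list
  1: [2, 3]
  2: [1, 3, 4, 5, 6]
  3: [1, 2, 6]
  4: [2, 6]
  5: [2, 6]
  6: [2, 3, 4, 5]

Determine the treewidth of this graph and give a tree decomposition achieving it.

Treewidth 2.
One such decomposition:
Bags: B1 = {2, 5, 6}  B2 = {2, 4, 6}  B3 = {2, 3, 6}  B4 = {1, 2, 3}
Tree: B1–B2, B1–B3, B3–B4

The largest bag has 3 vertices, giving width 2; this decomposition certifies tw(G) ≤ 2. Conversely, {1, 2, 3} is a clique of size 3, and the vertices of any clique must share a bag in every tree decomposition; so some bag has ≥ 3 vertices and tw(G) ≥ 2. Hence tw(G) = 2 exactly.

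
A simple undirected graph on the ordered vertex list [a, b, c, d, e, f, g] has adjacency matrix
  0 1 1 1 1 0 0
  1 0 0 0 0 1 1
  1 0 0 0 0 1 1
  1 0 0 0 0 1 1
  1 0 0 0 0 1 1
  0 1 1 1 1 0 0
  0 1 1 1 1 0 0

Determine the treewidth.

A width-3 tree decomposition is:
Bags: B1 = {a, b, f, g}  B2 = {a, e, f, g}  B3 = {a, c, f, g}  B4 = {a, d, f, g}
Tree: B1–B2, B2–B3, B3–B4
Each bag holds 4 vertices, so the decomposition has width 3, which upper-bounds the treewidth. For the lower bound: the 4 vertex sets {b,g}, {e,f}, {a}, {c} are disjoint, each induces a connected subgraph, and every pair is joined by at least one edge of G. Contracting each set to a single vertex therefore yields K_{4} as a minor, and since treewidth is minor-monotone, tw(G) ≥ tw(K_{4}) = 3. The upper and lower bounds meet at 3, so that is the treewidth.

3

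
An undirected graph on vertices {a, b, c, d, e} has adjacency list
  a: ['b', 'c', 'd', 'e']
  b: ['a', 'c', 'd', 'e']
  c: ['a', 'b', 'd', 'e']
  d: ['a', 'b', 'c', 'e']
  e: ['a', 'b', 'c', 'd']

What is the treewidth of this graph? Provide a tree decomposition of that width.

With just one bag of size 5, the width is 5 − 1 = 4, so tw(G) ≤ 4. For the lower bound, the 5 vertices {a, b, c, d, e} are pairwise adjacent, and any tree decomposition puts a clique entirely inside one bag — forcing width ≥ 4. Therefore the treewidth is 4.

Treewidth 4.
One optimal decomposition is:
Bags: B1 = {a, b, c, d, e}
Tree: (single bag)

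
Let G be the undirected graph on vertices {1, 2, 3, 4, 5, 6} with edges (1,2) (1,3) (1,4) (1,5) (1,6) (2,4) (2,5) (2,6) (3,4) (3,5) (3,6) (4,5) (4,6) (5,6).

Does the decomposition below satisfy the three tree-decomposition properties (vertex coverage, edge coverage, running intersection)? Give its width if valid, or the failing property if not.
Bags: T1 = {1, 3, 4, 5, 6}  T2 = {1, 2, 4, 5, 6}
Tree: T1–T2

Every vertex of G appears in some bag (union = {1, 2, 3, 4, 5, 6}); every edge is covered by a bag; and for each vertex v the set of bags containing v is connected in the bag tree. The decomposition is therefore valid. The largest bag has 5 vertices, so the width is 4.

Yes; width 4.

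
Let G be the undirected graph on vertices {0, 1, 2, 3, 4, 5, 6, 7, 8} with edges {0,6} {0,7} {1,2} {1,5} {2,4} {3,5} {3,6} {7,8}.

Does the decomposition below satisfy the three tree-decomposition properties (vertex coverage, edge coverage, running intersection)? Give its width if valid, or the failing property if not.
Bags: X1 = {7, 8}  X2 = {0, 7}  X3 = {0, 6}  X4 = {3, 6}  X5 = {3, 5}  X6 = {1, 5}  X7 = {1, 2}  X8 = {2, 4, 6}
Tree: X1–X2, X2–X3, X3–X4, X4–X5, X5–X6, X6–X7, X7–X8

A tree decomposition must satisfy three properties: every vertex lies in some bag; for every edge, both endpoints lie together in some bag; and for every vertex, the bags containing it form a connected subtree. Here bags containing vertex 6 are not connected in the tree, so the decomposition is invalid.

No — bags containing vertex 6 are not connected in the tree.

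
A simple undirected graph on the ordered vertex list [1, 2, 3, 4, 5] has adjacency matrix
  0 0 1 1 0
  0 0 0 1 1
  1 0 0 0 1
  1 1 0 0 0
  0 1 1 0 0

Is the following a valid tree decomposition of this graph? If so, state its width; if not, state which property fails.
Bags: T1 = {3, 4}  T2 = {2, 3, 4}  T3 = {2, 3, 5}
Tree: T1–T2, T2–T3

No — vertex 1 appears in no bag.

A tree decomposition must satisfy three properties: every vertex lies in some bag; for every edge, both endpoints lie together in some bag; and for every vertex, the bags containing it form a connected subtree. Here vertex 1 appears in no bag, so the decomposition is invalid.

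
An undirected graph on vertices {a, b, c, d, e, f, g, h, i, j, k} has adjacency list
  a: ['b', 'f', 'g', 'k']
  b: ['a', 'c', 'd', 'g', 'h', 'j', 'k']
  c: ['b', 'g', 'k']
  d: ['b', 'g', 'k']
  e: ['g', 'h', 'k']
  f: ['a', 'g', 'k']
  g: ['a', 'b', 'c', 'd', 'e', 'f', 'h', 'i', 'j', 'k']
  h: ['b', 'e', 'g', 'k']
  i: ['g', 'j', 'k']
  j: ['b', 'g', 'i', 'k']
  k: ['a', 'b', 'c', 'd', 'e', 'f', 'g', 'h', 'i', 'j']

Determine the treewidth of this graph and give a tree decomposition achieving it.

The largest bag has 4 vertices, giving width 3; this decomposition certifies tw(G) ≤ 3. On the other hand G contains the 4-clique {e, g, h, k}. A clique must lie in a single bag of any decomposition, so no decomposition can have width below 3. Therefore the treewidth is 3.

Treewidth 3.
One such decomposition:
Bags: B1 = {b, g, h, k}  B2 = {b, g, j, k}  B3 = {b, c, g, k}  B4 = {b, d, g, k}  B5 = {a, b, g, k}  B6 = {e, g, h, k}  B7 = {a, f, g, k}  B8 = {g, i, j, k}
Tree: B1–B2, B2–B3, B3–B4, B4–B5, B1–B6, B5–B7, B2–B8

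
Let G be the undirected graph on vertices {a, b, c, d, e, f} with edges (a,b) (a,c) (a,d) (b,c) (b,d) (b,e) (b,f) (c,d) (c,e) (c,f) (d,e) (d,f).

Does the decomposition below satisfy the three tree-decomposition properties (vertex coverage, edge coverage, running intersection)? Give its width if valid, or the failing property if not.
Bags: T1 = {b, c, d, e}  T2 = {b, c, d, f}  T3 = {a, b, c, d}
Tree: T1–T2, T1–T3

Yes; width 3.

Vertex coverage: the bags together contain {a, b, c, d, e, f}, the full vertex set. Edge coverage: each edge of G has both endpoints in at least one bag. Running intersection: for every vertex, the bags containing it form a connected subtree. All three properties hold, so this is a valid tree decomposition of width max|bag| − 1 = 3, and hence tw(G) ≤ 3.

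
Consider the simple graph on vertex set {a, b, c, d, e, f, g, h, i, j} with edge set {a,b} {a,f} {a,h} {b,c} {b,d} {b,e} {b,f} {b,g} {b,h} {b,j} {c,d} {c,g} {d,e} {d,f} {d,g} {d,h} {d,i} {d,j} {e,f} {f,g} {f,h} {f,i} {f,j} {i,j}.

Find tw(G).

A width-3 tree decomposition is:
Bags: B1 = {b, d, e, f}  B2 = {b, d, f, j}  B3 = {b, d, f, h}  B4 = {b, d, f, g}  B5 = {a, b, f, h}  B6 = {b, c, d, g}  B7 = {d, f, i, j}
Tree: B1–B2, B2–B3, B3–B4, B3–B5, B4–B6, B2–B7
Each bag holds 4 vertices, so the decomposition has width 3, which upper-bounds the treewidth. On the other hand G contains the 4-clique {b, c, d, g}. A clique must lie in a single bag of any decomposition, so no decomposition can have width below 3. Therefore the treewidth is 3.

3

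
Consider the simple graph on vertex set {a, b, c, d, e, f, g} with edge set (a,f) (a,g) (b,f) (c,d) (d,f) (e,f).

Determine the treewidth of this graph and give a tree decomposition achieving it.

Every bag has size at most 2, so the width is 2 − 1 = 1 and tw(G) ≤ 1. Since G has at least one edge (e.g. b–f), it is not an edgeless graph, so tw(G) ≥ 1. Therefore the treewidth is 1.

Treewidth 1.
One optimal decomposition is:
Bags: B1 = {b, f}  B2 = {a, f}  B3 = {e, f}  B4 = {d, f}  B5 = {a, g}  B6 = {c, d}
Tree: B1–B2, B1–B3, B2–B4, B2–B5, B4–B6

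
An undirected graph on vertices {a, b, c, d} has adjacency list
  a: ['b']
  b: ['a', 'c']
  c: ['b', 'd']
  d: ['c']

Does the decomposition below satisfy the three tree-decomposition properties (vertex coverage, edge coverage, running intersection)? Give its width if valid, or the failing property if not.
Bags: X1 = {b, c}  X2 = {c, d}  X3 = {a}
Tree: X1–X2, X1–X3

No — edge (b,a) lies in no bag.

A tree decomposition must satisfy three properties: every vertex lies in some bag; for every edge, both endpoints lie together in some bag; and for every vertex, the bags containing it form a connected subtree. Here edge (b,a) lies in no bag, so the decomposition is invalid.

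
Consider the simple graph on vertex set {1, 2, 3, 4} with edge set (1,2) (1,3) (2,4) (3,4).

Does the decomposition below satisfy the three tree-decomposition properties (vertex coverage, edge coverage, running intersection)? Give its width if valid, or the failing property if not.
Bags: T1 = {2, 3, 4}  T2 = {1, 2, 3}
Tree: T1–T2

Yes; width 2.

Every vertex of G appears in some bag (union = {1, 2, 3, 4}); every edge is covered by a bag; and for each vertex v the set of bags containing v is connected in the bag tree. The decomposition is therefore valid. The largest bag has 3 vertices, so the width is 2.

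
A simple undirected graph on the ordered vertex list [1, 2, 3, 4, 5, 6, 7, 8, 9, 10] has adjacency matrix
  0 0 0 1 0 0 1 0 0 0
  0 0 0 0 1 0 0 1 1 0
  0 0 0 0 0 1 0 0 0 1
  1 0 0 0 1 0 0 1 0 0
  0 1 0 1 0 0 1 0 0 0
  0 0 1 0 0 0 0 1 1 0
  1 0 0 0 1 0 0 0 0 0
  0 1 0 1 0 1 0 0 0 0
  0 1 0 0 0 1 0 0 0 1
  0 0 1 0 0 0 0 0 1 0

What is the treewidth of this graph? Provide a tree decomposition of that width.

Treewidth 2.
One optimal decomposition is:
Bags: B1 = {1, 5, 7}  B2 = {1, 4, 5}  B3 = {2, 4, 5}  B4 = {2, 4, 8}  B5 = {2, 8, 9}  B6 = {6, 8, 9}  B7 = {6, 9, 10}  B8 = {3, 6, 10}
Tree: B1–B2, B2–B3, B3–B4, B4–B5, B5–B6, B6–B7, B7–B8

The largest bag has 3 vertices, giving width 2; this decomposition certifies tw(G) ≤ 2. Since 7–1–4–5–7 is a cycle in G, G is not acyclic. Forests are exactly the graphs of treewidth ≤ 1, so tw(G) ≥ 2. Hence tw(G) = 2 exactly.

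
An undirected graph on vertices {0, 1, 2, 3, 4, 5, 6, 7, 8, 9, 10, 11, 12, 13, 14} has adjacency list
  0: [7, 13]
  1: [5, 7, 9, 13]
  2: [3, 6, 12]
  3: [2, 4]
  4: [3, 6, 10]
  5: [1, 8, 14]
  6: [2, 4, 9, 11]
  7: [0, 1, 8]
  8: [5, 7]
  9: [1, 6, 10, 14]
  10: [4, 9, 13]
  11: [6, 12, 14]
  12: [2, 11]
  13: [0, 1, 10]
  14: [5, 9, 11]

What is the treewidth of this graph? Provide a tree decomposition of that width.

Treewidth 3.
One optimal decomposition is:
Bags: B1 = {2, 3, 11, 12}  B2 = {2, 3, 6, 11}  B3 = {3, 4, 6, 11}  B4 = {4, 6, 11, 14}  B5 = {4, 6, 9, 14}  B6 = {4, 9, 10, 14}  B7 = {5, 9, 10, 14}  B8 = {1, 5, 9, 10}  B9 = {1, 5, 10, 13}  B10 = {1, 5, 8, 13}  B11 = {1, 7, 8, 13}  B12 = {0, 7, 8, 13}
Tree: B1–B2, B2–B3, B3–B4, B4–B5, B5–B6, B6–B7, B7–B8, B8–B9, B9–B10, B10–B11, B11–B12

The largest bag has 4 vertices, giving width 3; this decomposition certifies tw(G) ≤ 3. For the lower bound: the 4 vertex sets {2,3,12}, {11}, {6}, {4,9,10,14} are disjoint, each induces a connected subgraph, and every pair is joined by at least one edge of G. Contracting each set to a single vertex therefore yields K_{4} as a minor, and since treewidth is minor-monotone, tw(G) ≥ tw(K_{4}) = 3. The upper and lower bounds meet at 3, so that is the treewidth.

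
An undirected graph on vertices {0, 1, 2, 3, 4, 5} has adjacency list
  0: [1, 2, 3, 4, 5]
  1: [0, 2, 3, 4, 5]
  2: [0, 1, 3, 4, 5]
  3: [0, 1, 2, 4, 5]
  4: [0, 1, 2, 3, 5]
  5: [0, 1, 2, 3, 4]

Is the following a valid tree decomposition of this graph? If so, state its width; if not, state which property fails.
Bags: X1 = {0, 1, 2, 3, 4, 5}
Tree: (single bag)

Yes; width 5.

Every vertex of G appears in some bag (union = {0, 1, 2, 3, 4, 5}); every edge is covered by a bag; and for each vertex v the set of bags containing v is connected in the bag tree. The decomposition is therefore valid. The largest bag has 6 vertices, so the width is 5.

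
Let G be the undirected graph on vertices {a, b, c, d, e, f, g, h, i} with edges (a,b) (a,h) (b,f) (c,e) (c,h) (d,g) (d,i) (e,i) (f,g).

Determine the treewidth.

A width-2 tree decomposition is:
Bags: B1 = {d, f, g}  B2 = {b, d, f}  B3 = {a, b, d}  B4 = {a, d, h}  B5 = {c, d, h}  B6 = {c, d, e}  B7 = {d, e, i}
Tree: B1–B2, B2–B3, B3–B4, B4–B5, B5–B6, B6–B7
Each bag holds 3 vertices, so the decomposition has width 2, which upper-bounds the treewidth. For the lower bound, G contains the cycle d–g–f–b–a–h–c–e–i–d, so G is not a forest; only forests have treewidth ≤ 1, hence tw(G) ≥ 2. Hence tw(G) = 2 exactly.

2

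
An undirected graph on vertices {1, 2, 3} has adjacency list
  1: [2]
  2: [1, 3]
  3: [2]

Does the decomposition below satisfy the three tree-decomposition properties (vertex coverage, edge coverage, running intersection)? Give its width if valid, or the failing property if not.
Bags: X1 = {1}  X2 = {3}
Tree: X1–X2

No — vertex 2 appears in no bag.

A tree decomposition must satisfy three properties: every vertex lies in some bag; for every edge, both endpoints lie together in some bag; and for every vertex, the bags containing it form a connected subtree. Here vertex 2 appears in no bag, so the decomposition is invalid.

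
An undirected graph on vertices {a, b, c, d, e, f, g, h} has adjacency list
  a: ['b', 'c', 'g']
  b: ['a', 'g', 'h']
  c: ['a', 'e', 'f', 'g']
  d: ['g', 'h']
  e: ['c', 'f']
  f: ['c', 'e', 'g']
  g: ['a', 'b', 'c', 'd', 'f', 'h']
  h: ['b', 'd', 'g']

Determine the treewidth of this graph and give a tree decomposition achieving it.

The largest bag has 3 vertices, giving width 2; this decomposition certifies tw(G) ≤ 2. On the other hand G contains the 3-clique {a, c, g}. A clique must lie in a single bag of any decomposition, so no decomposition can have width below 2. Therefore the treewidth is 2.

Treewidth 2.
One such decomposition:
Bags: B1 = {a, b, g}  B2 = {a, c, g}  B3 = {c, f, g}  B4 = {c, e, f}  B5 = {b, g, h}  B6 = {d, g, h}
Tree: B1–B2, B2–B3, B3–B4, B1–B5, B5–B6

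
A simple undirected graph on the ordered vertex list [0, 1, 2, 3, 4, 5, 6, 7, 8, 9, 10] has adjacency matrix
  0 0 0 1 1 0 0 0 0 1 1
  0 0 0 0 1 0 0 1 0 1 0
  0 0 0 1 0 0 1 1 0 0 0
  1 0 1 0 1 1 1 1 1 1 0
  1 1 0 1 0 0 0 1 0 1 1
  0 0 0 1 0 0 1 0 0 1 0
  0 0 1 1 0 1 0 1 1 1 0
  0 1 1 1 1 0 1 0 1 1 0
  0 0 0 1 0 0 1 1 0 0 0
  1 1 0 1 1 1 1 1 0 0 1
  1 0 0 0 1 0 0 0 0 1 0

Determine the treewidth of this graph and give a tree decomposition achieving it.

Each bag holds 4 vertices, so the decomposition has width 3, which upper-bounds the treewidth. On the other hand G contains the 4-clique {1, 4, 7, 9}. A clique must lie in a single bag of any decomposition, so no decomposition can have width below 3. Hence tw(G) = 3 exactly.

Treewidth 3.
Bags: B1 = {3, 6, 7, 9}  B2 = {3, 4, 7, 9}  B3 = {2, 3, 6, 7}  B4 = {3, 5, 6, 9}  B5 = {3, 6, 7, 8}  B6 = {0, 3, 4, 9}  B7 = {1, 4, 7, 9}  B8 = {0, 4, 9, 10}
Tree: B1–B2, B1–B3, B1–B4, B1–B5, B2–B6, B2–B7, B6–B8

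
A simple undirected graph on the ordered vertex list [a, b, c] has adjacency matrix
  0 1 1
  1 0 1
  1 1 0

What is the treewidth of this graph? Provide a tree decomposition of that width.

Treewidth 2.
Bags: B1 = {a, b, c}
Tree: (single bag)

With just one bag of size 3, the width is 3 − 1 = 2, so tw(G) ≤ 2. On the other hand G contains the 3-clique {a, b, c}. A clique must lie in a single bag of any decomposition, so no decomposition can have width below 2. Hence tw(G) = 2 exactly.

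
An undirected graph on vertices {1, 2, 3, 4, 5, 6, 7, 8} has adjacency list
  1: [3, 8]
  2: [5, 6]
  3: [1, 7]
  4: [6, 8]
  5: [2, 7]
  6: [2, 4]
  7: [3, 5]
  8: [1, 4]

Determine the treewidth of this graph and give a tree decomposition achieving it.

Treewidth 2.
One such decomposition:
Bags: B1 = {1, 3, 8}  B2 = {3, 7, 8}  B3 = {5, 7, 8}  B4 = {2, 5, 8}  B5 = {2, 6, 8}  B6 = {4, 6, 8}
Tree: B1–B2, B2–B3, B3–B4, B4–B5, B5–B6

The largest bag has 3 vertices, giving width 2; this decomposition certifies tw(G) ≤ 2. The edges 8–1–3–7–5–2–6–4–8 form a cycle, so G is not a tree and its treewidth is at least 2. Combining the bounds, tw(G) = 2.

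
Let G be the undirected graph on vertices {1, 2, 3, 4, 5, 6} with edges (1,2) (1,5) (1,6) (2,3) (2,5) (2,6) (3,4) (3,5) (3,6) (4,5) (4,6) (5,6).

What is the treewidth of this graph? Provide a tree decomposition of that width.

Every bag has size at most 4, so the width is 4 − 1 = 3 and tw(G) ≤ 3. For the lower bound, the 4 vertices {1, 2, 5, 6} are pairwise adjacent, and any tree decomposition puts a clique entirely inside one bag — forcing width ≥ 3. Hence tw(G) = 3 exactly.

Treewidth 3.
One optimal decomposition is:
Bags: B1 = {1, 2, 5, 6}  B2 = {2, 3, 5, 6}  B3 = {3, 4, 5, 6}
Tree: B1–B2, B2–B3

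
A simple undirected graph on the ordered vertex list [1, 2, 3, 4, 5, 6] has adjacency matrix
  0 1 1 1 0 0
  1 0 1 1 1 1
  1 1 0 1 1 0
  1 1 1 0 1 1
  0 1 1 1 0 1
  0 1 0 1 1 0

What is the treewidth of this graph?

A width-3 tree decomposition is:
Bags: B1 = {2, 4, 5, 6}  B2 = {2, 3, 4, 5}  B3 = {1, 2, 3, 4}
Tree: B1–B2, B2–B3
Each bag holds 4 vertices, so the decomposition has width 3, which upper-bounds the treewidth. For the lower bound, the 4 vertices {1, 2, 3, 4} are pairwise adjacent, and any tree decomposition puts a clique entirely inside one bag — forcing width ≥ 3. Hence tw(G) = 3 exactly.

3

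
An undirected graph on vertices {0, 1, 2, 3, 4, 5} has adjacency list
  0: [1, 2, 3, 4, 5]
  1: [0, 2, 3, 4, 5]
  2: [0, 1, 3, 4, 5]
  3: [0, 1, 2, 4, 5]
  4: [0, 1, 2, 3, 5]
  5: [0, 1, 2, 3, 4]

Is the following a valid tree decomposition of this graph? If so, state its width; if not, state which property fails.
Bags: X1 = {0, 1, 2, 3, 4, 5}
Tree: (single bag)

Yes; width 5.

Checking the three conditions: (i) the bags cover all of {0, 1, 2, 3, 4, 5}; (ii) for each edge, some bag contains both endpoints; (iii) the bags containing any fixed vertex form a subtree. All hold, so the decomposition is valid with width 6 − 1 = 5.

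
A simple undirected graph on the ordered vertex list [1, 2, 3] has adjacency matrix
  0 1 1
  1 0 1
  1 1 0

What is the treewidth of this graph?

2

A width-2 tree decomposition is:
Bags: B1 = {1, 2, 3}
Tree: (single bag)
With just one bag of size 3, the width is 3 − 1 = 2, so tw(G) ≤ 2. On the other hand G contains the 3-clique {1, 2, 3}. A clique must lie in a single bag of any decomposition, so no decomposition can have width below 2. The upper and lower bounds meet at 2, so that is the treewidth.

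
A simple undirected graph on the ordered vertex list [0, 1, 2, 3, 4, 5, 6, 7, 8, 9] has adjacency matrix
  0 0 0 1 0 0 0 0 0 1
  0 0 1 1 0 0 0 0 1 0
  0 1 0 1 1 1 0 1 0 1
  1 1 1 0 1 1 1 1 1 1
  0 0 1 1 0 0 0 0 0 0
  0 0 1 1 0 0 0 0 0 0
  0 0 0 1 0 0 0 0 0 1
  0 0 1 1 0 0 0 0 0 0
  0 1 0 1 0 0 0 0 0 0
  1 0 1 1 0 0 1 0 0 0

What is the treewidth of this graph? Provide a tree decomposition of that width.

The largest bag has 3 vertices, giving width 2; this decomposition certifies tw(G) ≤ 2. For the lower bound, the 3 vertices {0, 3, 9} are pairwise adjacent, and any tree decomposition puts a clique entirely inside one bag — forcing width ≥ 2. Hence tw(G) = 2 exactly.

Treewidth 2.
One optimal decomposition is:
Bags: B1 = {2, 3, 9}  B2 = {2, 3, 5}  B3 = {1, 2, 3}  B4 = {0, 3, 9}  B5 = {3, 6, 9}  B6 = {1, 3, 8}  B7 = {2, 3, 7}  B8 = {2, 3, 4}
Tree: B1–B2, B2–B3, B1–B4, B4–B5, B3–B6, B2–B7, B3–B8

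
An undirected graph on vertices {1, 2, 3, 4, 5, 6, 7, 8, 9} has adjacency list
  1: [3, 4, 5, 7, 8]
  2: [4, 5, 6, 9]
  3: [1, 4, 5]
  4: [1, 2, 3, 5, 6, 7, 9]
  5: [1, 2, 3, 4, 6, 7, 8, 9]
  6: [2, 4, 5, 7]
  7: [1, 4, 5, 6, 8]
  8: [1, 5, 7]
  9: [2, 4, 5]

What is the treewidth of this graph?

A width-3 tree decomposition is:
Bags: B1 = {1, 4, 5, 7}  B2 = {4, 5, 6, 7}  B3 = {2, 4, 5, 6}  B4 = {1, 5, 7, 8}  B5 = {2, 4, 5, 9}  B6 = {1, 3, 4, 5}
Tree: B1–B2, B2–B3, B1–B4, B3–B5, B1–B6
Each bag holds 4 vertices, so the decomposition has width 3, which upper-bounds the treewidth. For the lower bound, the 4 vertices {1, 5, 7, 8} are pairwise adjacent, and any tree decomposition puts a clique entirely inside one bag — forcing width ≥ 3. The upper and lower bounds meet at 3, so that is the treewidth.

3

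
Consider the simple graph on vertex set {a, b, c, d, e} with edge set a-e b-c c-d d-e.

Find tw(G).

A width-1 tree decomposition is:
Bags: B1 = {b, c}  B2 = {c, d}  B3 = {d, e}  B4 = {a, e}
Tree: B1–B2, B2–B3, B3–B4
Each bag holds 2 vertices, so the decomposition has width 1, which upper-bounds the treewidth. Since G has at least one edge (e.g. b–c), it is not an edgeless graph, so tw(G) ≥ 1. Combining the bounds, tw(G) = 1.

1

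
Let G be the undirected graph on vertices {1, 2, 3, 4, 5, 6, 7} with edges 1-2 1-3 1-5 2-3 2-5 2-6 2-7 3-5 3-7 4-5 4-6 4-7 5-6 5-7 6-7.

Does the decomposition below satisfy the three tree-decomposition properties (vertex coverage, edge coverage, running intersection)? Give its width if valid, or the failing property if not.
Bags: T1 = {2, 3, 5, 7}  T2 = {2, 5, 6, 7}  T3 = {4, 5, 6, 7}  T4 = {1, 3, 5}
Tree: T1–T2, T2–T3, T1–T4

No — edge (2,1) lies in no bag.

A tree decomposition must satisfy three properties: every vertex lies in some bag; for every edge, both endpoints lie together in some bag; and for every vertex, the bags containing it form a connected subtree. Here edge (2,1) lies in no bag, so the decomposition is invalid.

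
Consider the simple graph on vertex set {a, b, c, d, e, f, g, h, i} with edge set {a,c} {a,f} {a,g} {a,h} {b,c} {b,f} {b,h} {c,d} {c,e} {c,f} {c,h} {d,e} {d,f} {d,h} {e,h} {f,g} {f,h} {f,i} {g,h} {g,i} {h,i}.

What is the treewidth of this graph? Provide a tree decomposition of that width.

Every bag has size at most 4, so the width is 4 − 1 = 3 and tw(G) ≤ 3. Conversely, {c, d, e, h} is a clique of size 4, and the vertices of any clique must share a bag in every tree decomposition; so some bag has ≥ 4 vertices and tw(G) ≥ 3. Hence tw(G) = 3 exactly.

Treewidth 3.
Bags: B1 = {a, f, g, h}  B2 = {f, g, h, i}  B3 = {a, c, f, h}  B4 = {c, d, f, h}  B5 = {b, c, f, h}  B6 = {c, d, e, h}
Tree: B1–B2, B1–B3, B3–B4, B3–B5, B4–B6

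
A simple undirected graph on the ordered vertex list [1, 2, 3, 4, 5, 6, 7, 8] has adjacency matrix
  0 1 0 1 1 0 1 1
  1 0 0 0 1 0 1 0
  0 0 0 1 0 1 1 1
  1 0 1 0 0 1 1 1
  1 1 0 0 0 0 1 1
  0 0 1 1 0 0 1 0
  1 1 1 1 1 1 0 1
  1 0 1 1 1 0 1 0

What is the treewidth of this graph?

3

A width-3 tree decomposition is:
Bags: B1 = {1, 4, 7, 8}  B2 = {3, 4, 7, 8}  B3 = {3, 4, 6, 7}  B4 = {1, 5, 7, 8}  B5 = {1, 2, 5, 7}
Tree: B1–B2, B2–B3, B1–B4, B4–B5
Each bag holds 4 vertices, so the decomposition has width 3, which upper-bounds the treewidth. On the other hand G contains the 4-clique {1, 4, 7, 8}. A clique must lie in a single bag of any decomposition, so no decomposition can have width below 3. Therefore the treewidth is 3.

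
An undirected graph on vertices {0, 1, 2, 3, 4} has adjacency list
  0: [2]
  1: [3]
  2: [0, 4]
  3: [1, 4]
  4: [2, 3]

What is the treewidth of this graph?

A width-1 tree decomposition is:
Bags: B1 = {1, 3}  B2 = {3, 4}  B3 = {2, 4}  B4 = {0, 2}
Tree: B1–B2, B2–B3, B3–B4
Each bag holds 2 vertices, so the decomposition has width 1, which upper-bounds the treewidth. Since G has at least one edge (e.g. 1–3), it is not an edgeless graph, so tw(G) ≥ 1. Hence tw(G) = 1 exactly.

1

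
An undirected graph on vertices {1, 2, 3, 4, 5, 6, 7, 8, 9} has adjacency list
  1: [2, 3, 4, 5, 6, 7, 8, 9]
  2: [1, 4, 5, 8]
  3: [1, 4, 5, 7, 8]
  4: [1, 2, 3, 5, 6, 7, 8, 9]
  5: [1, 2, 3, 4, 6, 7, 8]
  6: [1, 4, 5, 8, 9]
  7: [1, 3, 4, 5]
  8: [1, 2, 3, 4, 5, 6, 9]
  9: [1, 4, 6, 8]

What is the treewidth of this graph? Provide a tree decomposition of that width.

Treewidth 4.
One such decomposition:
Bags: B1 = {1, 3, 4, 5, 7}  B2 = {1, 3, 4, 5, 8}  B3 = {1, 4, 5, 6, 8}  B4 = {1, 4, 6, 8, 9}  B5 = {1, 2, 4, 5, 8}
Tree: B1–B2, B2–B3, B3–B4, B3–B5

The largest bag has 5 vertices, giving width 4; this decomposition certifies tw(G) ≤ 4. For the lower bound, the 5 vertices {1, 4, 6, 8, 9} are pairwise adjacent, and any tree decomposition puts a clique entirely inside one bag — forcing width ≥ 4. Combining the bounds, tw(G) = 4.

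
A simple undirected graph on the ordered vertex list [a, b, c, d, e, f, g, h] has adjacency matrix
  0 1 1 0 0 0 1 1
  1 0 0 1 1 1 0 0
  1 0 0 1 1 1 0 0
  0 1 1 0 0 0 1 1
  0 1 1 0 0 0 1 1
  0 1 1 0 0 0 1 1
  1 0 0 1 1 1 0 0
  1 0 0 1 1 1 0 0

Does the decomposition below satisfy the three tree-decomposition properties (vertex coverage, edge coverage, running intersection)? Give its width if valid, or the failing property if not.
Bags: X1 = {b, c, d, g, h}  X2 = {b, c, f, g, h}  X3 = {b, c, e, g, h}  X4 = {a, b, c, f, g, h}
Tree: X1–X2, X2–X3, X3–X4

No — bags containing vertex f are not connected in the tree.

A tree decomposition must satisfy three properties: every vertex lies in some bag; for every edge, both endpoints lie together in some bag; and for every vertex, the bags containing it form a connected subtree. Here bags containing vertex f are not connected in the tree, so the decomposition is invalid.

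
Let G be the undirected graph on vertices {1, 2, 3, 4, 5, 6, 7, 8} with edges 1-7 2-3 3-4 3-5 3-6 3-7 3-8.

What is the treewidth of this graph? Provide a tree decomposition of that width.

Each bag holds 2 vertices, so the decomposition has width 1, which upper-bounds the treewidth. G has an edge, so its treewidth is at least 1. Combining the bounds, tw(G) = 1.

Treewidth 1.
Bags: B1 = {3, 6}  B2 = {3, 4}  B3 = {3, 5}  B4 = {3, 7}  B5 = {3, 8}  B6 = {1, 7}  B7 = {2, 3}
Tree: B1–B2, B2–B3, B3–B4, B3–B5, B4–B6, B3–B7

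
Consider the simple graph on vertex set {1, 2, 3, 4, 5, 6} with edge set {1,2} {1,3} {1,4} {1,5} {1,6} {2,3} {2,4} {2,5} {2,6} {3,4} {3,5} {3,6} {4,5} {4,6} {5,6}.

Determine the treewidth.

5

A width-5 tree decomposition is:
Bags: B1 = {1, 2, 3, 4, 5, 6}
Tree: (single bag)
A single bag containing all 6 vertices is trivially a valid decomposition of width 5. Conversely, {1, 2, 3, 4, 5, 6} is a clique of size 6, and the vertices of any clique must share a bag in every tree decomposition; so some bag has ≥ 6 vertices and tw(G) ≥ 5. Combining the bounds, tw(G) = 5.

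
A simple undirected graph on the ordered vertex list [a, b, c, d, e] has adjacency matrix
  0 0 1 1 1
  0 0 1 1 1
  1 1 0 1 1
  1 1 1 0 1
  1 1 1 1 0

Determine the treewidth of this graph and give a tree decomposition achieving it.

Treewidth 3.
One optimal decomposition is:
Bags: B1 = {b, c, d, e}  B2 = {a, c, d, e}
Tree: B1–B2

Each bag holds 4 vertices, so the decomposition has width 3, which upper-bounds the treewidth. For the lower bound, the 4 vertices {a, c, d, e} are pairwise adjacent, and any tree decomposition puts a clique entirely inside one bag — forcing width ≥ 3. The upper and lower bounds meet at 3, so that is the treewidth.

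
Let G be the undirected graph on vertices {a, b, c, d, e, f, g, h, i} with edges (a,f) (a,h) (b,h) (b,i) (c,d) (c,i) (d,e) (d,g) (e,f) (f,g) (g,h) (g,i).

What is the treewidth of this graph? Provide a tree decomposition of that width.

The largest bag has 4 vertices, giving width 3; this decomposition certifies tw(G) ≤ 3. For the lower bound: the 4 vertex sets {a,b,h}, {f}, {g}, {c,d,e,i} are disjoint, each induces a connected subgraph, and every pair is joined by at least one edge of G. Contracting each set to a single vertex therefore yields K_{4} as a minor, and since treewidth is minor-monotone, tw(G) ≥ tw(K_{4}) = 3. The upper and lower bounds meet at 3, so that is the treewidth.

Treewidth 3.
One optimal decomposition is:
Bags: B1 = {a, b, f, h}  B2 = {b, f, g, h}  B3 = {b, f, g, i}  B4 = {e, f, g, i}  B5 = {d, e, g, i}  B6 = {c, d, e, i}
Tree: B1–B2, B2–B3, B3–B4, B4–B5, B5–B6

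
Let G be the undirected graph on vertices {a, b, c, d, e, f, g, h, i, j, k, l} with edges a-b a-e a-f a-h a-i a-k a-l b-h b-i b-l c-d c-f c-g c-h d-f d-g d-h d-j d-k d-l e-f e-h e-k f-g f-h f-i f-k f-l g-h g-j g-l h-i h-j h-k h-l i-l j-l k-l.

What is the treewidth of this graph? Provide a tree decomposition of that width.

Treewidth 4.
One optimal decomposition is:
Bags: B1 = {c, d, f, g, h}  B2 = {d, f, g, h, l}  B3 = {d, f, h, k, l}  B4 = {a, f, h, k, l}  B5 = {a, e, f, h, k}  B6 = {a, f, h, i, l}  B7 = {a, b, h, i, l}  B8 = {d, g, h, j, l}
Tree: B1–B2, B2–B3, B3–B4, B4–B5, B4–B6, B6–B7, B2–B8

Every bag has size at most 5, so the width is 5 − 1 = 4 and tw(G) ≤ 4. Conversely, {d, g, h, j, l} is a clique of size 5, and the vertices of any clique must share a bag in every tree decomposition; so some bag has ≥ 5 vertices and tw(G) ≥ 4. Combining the bounds, tw(G) = 4.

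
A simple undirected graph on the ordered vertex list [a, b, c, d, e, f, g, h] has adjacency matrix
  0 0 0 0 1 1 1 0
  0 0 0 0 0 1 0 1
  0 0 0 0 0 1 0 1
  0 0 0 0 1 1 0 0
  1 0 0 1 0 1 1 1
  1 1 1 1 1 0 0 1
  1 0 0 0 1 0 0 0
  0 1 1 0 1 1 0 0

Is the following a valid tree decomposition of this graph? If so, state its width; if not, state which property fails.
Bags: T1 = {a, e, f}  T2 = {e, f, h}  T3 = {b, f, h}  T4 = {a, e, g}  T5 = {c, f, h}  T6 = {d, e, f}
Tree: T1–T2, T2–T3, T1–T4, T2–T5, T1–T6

Checking the three conditions: (i) the bags cover all of {a, b, c, d, e, f, g, h}; (ii) for each edge, some bag contains both endpoints; (iii) the bags containing any fixed vertex form a subtree. All hold, so the decomposition is valid with width 3 − 1 = 2.

Yes; width 2.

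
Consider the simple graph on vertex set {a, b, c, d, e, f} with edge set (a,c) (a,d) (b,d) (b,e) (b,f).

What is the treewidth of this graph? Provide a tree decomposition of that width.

Treewidth 1.
Bags: B1 = {a, c}  B2 = {a, d}  B3 = {b, d}  B4 = {b, e}  B5 = {b, f}
Tree: B1–B2, B2–B3, B3–B4, B4–B5

Every bag has size at most 2, so the width is 2 − 1 = 1 and tw(G) ≤ 1. Since G has at least one edge (e.g. c–a), it is not an edgeless graph, so tw(G) ≥ 1. The upper and lower bounds meet at 1, so that is the treewidth.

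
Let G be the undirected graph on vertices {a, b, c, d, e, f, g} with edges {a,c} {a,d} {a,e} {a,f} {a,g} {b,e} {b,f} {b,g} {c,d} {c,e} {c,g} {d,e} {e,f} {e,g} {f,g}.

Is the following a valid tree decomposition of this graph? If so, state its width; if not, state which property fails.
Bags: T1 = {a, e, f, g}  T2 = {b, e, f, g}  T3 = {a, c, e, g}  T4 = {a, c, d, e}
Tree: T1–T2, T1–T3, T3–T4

Yes; width 3.

Vertex coverage: the bags together contain {a, b, c, d, e, f, g}, the full vertex set. Edge coverage: each edge of G has both endpoints in at least one bag. Running intersection: for every vertex, the bags containing it form a connected subtree. All three properties hold, so this is a valid tree decomposition of width max|bag| − 1 = 3, and hence tw(G) ≤ 3.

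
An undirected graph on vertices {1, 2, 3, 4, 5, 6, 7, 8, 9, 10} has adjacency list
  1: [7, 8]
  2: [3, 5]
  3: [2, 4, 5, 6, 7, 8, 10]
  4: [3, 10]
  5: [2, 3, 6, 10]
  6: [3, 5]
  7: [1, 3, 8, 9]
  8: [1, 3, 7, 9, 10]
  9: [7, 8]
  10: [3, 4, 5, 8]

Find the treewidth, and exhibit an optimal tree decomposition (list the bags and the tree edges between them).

Treewidth 2.
One optimal decomposition is:
Bags: B1 = {3, 8, 10}  B2 = {3, 5, 10}  B3 = {3, 7, 8}  B4 = {7, 8, 9}  B5 = {3, 5, 6}  B6 = {2, 3, 5}  B7 = {1, 7, 8}  B8 = {3, 4, 10}
Tree: B1–B2, B1–B3, B3–B4, B2–B5, B2–B6, B4–B7, B1–B8

Every bag has size at most 3, so the width is 3 − 1 = 2 and tw(G) ≤ 2. On the other hand G contains the 3-clique {1, 7, 8}. A clique must lie in a single bag of any decomposition, so no decomposition can have width below 2. Hence tw(G) = 2 exactly.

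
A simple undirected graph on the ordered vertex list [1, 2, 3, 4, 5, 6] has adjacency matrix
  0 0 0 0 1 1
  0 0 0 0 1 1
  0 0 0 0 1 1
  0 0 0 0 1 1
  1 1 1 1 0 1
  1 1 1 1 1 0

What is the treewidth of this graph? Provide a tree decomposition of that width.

Every bag has size at most 3, so the width is 3 − 1 = 2 and tw(G) ≤ 2. On the other hand G contains the 3-clique {1, 5, 6}. A clique must lie in a single bag of any decomposition, so no decomposition can have width below 2. The upper and lower bounds meet at 2, so that is the treewidth.

Treewidth 2.
One optimal decomposition is:
Bags: B1 = {3, 5, 6}  B2 = {4, 5, 6}  B3 = {2, 5, 6}  B4 = {1, 5, 6}
Tree: B1–B2, B2–B3, B1–B4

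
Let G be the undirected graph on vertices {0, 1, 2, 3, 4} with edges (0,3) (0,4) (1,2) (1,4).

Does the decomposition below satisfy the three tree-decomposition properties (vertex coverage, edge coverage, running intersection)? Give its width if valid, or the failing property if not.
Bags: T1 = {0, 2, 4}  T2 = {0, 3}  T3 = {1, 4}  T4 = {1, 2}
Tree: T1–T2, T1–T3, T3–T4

No — bags containing vertex 2 are not connected in the tree.

A tree decomposition must satisfy three properties: every vertex lies in some bag; for every edge, both endpoints lie together in some bag; and for every vertex, the bags containing it form a connected subtree. Here bags containing vertex 2 are not connected in the tree, so the decomposition is invalid.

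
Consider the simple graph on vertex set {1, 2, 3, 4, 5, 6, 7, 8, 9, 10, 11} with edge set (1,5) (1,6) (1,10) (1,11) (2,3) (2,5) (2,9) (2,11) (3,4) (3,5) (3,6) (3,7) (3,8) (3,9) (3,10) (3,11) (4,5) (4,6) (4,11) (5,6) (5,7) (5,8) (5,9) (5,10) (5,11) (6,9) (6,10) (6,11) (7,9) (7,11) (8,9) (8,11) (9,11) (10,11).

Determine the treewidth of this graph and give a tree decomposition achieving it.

Every bag has size at most 5, so the width is 5 − 1 = 4 and tw(G) ≤ 4. Conversely, {1, 5, 6, 10, 11} is a clique of size 5, and the vertices of any clique must share a bag in every tree decomposition; so some bag has ≥ 5 vertices and tw(G) ≥ 4. Combining the bounds, tw(G) = 4.

Treewidth 4.
Bags: B1 = {3, 4, 5, 6, 11}  B2 = {3, 5, 6, 9, 11}  B3 = {3, 5, 6, 10, 11}  B4 = {1, 5, 6, 10, 11}  B5 = {3, 5, 7, 9, 11}  B6 = {2, 3, 5, 9, 11}  B7 = {3, 5, 8, 9, 11}
Tree: B1–B2, B1–B3, B3–B4, B2–B5, B5–B6, B2–B7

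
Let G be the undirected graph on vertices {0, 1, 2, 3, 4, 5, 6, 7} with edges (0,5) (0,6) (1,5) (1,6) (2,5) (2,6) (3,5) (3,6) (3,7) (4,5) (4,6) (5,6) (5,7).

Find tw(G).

A width-2 tree decomposition is:
Bags: B1 = {0, 5, 6}  B2 = {3, 5, 6}  B3 = {4, 5, 6}  B4 = {2, 5, 6}  B5 = {3, 5, 7}  B6 = {1, 5, 6}
Tree: B1–B2, B1–B3, B2–B4, B2–B5, B2–B6
The largest bag has 3 vertices, giving width 2; this decomposition certifies tw(G) ≤ 2. For the lower bound, the 3 vertices {0, 5, 6} are pairwise adjacent, and any tree decomposition puts a clique entirely inside one bag — forcing width ≥ 2. Hence tw(G) = 2 exactly.

2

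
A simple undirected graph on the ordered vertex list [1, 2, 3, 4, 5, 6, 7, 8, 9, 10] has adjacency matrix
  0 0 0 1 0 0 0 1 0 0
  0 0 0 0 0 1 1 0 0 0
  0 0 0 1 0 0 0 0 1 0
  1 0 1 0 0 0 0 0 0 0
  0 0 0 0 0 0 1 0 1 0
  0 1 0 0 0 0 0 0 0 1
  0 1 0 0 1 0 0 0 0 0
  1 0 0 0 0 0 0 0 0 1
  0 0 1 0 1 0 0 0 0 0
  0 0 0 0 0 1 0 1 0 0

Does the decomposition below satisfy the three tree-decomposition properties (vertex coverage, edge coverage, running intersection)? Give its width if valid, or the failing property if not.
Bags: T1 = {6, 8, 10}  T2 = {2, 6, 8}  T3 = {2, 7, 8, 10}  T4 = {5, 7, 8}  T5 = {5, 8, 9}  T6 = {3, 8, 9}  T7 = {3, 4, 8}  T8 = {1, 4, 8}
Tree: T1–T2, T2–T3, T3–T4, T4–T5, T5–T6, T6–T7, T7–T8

No — bags containing vertex 10 are not connected in the tree.

A tree decomposition must satisfy three properties: every vertex lies in some bag; for every edge, both endpoints lie together in some bag; and for every vertex, the bags containing it form a connected subtree. Here bags containing vertex 10 are not connected in the tree, so the decomposition is invalid.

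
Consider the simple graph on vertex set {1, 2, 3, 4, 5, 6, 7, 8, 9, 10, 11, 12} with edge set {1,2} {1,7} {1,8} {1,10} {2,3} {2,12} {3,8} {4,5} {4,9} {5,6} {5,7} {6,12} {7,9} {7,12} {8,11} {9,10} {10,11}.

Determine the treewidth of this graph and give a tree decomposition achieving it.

Each bag holds 4 vertices, so the decomposition has width 3, which upper-bounds the treewidth. For the lower bound: the 4 vertex sets {4,5,6}, {9}, {7}, {1,2,10,12} are disjoint, each induces a connected subgraph, and every pair is joined by at least one edge of G. Contracting each set to a single vertex therefore yields K_{4} as a minor, and since treewidth is minor-monotone, tw(G) ≥ tw(K_{4}) = 3. Hence tw(G) = 3 exactly.

Treewidth 3.
One such decomposition:
Bags: B1 = {4, 5, 6, 9}  B2 = {5, 6, 7, 9}  B3 = {6, 7, 9, 12}  B4 = {7, 9, 10, 12}  B5 = {1, 7, 10, 12}  B6 = {1, 2, 10, 12}  B7 = {1, 2, 10, 11}  B8 = {1, 2, 8, 11}  B9 = {2, 3, 8, 11}
Tree: B1–B2, B2–B3, B3–B4, B4–B5, B5–B6, B6–B7, B7–B8, B8–B9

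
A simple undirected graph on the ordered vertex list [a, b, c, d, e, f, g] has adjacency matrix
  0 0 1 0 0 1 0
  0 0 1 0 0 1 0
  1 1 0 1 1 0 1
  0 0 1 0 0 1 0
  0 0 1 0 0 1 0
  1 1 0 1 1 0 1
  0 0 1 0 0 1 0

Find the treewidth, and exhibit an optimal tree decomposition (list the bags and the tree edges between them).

Treewidth 2.
One optimal decomposition is:
Bags: B1 = {c, e, f}  B2 = {b, c, f}  B3 = {c, f, g}  B4 = {a, c, f}  B5 = {c, d, f}
Tree: B1–B2, B2–B3, B3–B4, B4–B5

Each bag holds 3 vertices, so the decomposition has width 2, which upper-bounds the treewidth. For the lower bound, G contains the cycle f–e–c–b–f, so G is not a forest; only forests have treewidth ≤ 1, hence tw(G) ≥ 2. The upper and lower bounds meet at 2, so that is the treewidth.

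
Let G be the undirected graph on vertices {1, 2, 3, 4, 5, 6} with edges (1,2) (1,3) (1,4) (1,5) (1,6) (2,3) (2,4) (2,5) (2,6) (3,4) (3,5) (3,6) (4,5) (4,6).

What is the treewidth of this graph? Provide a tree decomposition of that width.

Treewidth 4.
One such decomposition:
Bags: B1 = {1, 2, 3, 4, 6}  B2 = {1, 2, 3, 4, 5}
Tree: B1–B2

The largest bag has 5 vertices, giving width 4; this decomposition certifies tw(G) ≤ 4. For the lower bound, the 5 vertices {1, 2, 3, 4, 5} are pairwise adjacent, and any tree decomposition puts a clique entirely inside one bag — forcing width ≥ 4. The upper and lower bounds meet at 4, so that is the treewidth.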